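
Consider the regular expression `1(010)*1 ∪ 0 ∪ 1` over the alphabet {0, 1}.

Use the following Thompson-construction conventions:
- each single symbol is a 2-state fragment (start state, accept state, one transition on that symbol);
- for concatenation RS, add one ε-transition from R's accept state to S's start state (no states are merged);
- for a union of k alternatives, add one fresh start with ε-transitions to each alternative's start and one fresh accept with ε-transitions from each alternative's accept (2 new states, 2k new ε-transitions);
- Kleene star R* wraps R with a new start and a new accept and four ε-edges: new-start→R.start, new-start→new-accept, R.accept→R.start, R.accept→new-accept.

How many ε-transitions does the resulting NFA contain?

By structural recursion:
Each of the 7 symbol leaves contributes 0 ε-transitions.
  010 : 2 ε-transitions
  (010)* : 6 ε-transitions
  1(010)*1 : 8 ε-transitions
  1(010)*1 ∪ 0 ∪ 1 : 14 ε-transitions

14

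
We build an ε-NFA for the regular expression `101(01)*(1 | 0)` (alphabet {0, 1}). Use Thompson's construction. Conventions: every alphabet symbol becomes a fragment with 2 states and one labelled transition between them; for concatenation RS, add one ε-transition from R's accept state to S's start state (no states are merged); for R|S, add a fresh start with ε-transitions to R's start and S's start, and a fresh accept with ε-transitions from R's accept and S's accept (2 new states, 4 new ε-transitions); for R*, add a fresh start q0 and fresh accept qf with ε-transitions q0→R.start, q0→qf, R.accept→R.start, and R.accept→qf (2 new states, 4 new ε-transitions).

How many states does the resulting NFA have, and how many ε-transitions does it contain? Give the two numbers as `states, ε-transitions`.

18, 13

Building bottom-up:
Each of the 7 symbol leaves contributes 2 states and 0 ε-transitions.
  01 — 4 states, 1 ε-transition
  (01)* — 6 states, 5 ε-transitions
  1 | 0 — 6 states, 4 ε-transitions
  101(01)*(1 | 0) — 18 states, 13 ε-transitions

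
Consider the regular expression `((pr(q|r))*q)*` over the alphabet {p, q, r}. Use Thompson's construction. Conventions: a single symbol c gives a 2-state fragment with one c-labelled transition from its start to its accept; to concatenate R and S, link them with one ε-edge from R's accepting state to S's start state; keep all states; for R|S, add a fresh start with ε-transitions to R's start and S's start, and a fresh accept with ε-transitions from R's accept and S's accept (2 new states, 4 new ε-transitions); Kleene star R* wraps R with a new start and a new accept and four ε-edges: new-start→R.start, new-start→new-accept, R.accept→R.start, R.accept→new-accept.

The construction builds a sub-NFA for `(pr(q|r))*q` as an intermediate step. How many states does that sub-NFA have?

14

Fragment for `(pr(q|r))*q`:
Each of the 5 symbol leaves contributes a 2-state fragment.
  q|r : 6 states
  pr(q|r) : 10 states
  (pr(q|r))* : 12 states
  (pr(q|r))*q : 14 states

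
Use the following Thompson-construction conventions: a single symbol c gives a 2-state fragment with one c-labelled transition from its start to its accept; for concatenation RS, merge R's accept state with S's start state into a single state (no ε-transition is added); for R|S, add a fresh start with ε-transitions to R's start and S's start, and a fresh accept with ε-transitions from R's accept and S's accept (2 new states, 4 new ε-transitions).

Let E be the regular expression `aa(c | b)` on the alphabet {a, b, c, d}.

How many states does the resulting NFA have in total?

Bottom-up over the parse tree:
Each of the 4 symbol leaves contributes a 2-state fragment.
  c | b = 6 states
  aa(c | b) = 8 states

8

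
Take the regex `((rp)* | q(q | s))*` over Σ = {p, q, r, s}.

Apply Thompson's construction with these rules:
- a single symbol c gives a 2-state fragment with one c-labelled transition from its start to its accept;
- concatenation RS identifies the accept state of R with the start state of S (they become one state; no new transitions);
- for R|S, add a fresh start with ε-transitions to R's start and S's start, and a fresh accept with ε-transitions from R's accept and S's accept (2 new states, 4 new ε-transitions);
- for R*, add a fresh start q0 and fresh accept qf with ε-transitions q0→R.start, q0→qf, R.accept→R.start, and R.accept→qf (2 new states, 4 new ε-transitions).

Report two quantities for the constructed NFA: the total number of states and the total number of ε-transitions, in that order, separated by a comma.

16, 16

By structural recursion:
Each of the 5 symbol leaves contributes 2 states and 0 ε-transitions.
  rp — 3 states, 0 ε-transitions
  (rp)* — 5 states, 4 ε-transitions
  q | s — 6 states, 4 ε-transitions
  q(q | s) — 7 states, 4 ε-transitions
  (rp)* | q(q | s) — 14 states, 12 ε-transitions
  ((rp)* | q(q | s))* — 16 states, 16 ε-transitions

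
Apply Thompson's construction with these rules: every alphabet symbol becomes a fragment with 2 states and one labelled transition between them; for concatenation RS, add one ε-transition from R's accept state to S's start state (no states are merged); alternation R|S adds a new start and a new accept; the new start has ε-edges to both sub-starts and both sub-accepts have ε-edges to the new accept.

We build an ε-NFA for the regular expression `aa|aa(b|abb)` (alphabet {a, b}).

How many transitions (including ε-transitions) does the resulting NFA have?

21

Building bottom-up:
Each of the 8 symbol leaves contributes 1 transition (1 symbol, 0 ε).
  aa — 3 transitions (2 symbol, 1 ε)
  abb — 5 transitions (3 symbol, 2 ε)
  b|abb — 10 transitions (4 symbol, 6 ε)
  aa(b|abb) — 14 transitions (6 symbol, 8 ε)
  aa|aa(b|abb) — 21 transitions (8 symbol, 13 ε)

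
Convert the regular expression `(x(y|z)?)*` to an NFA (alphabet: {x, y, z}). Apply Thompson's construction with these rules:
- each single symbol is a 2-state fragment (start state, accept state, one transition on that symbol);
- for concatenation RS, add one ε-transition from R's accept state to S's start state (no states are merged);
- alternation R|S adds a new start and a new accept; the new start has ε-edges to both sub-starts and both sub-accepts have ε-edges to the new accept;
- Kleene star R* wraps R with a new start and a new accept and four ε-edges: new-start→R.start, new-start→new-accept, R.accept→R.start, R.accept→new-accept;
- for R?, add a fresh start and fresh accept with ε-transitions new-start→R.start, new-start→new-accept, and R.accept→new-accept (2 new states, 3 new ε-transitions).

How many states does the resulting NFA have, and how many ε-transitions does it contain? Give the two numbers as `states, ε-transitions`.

12, 12

By structural recursion:
Each of the 3 symbol leaves contributes 2 states and 0 ε-transitions.
  y|z — 6 states, 4 ε-transitions
  (y|z)? — 8 states, 7 ε-transitions
  x(y|z)? — 10 states, 8 ε-transitions
  (x(y|z)?)* — 12 states, 12 ε-transitions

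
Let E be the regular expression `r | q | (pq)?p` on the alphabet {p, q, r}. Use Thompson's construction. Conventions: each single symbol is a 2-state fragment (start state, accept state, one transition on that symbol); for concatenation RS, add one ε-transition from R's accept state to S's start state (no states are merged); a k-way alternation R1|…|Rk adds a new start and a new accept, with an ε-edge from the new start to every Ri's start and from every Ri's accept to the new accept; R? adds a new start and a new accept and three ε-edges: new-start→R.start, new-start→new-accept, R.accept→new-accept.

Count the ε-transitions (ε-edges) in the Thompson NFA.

By structural recursion:
Each of the 5 symbol leaves contributes 0 ε-transitions.
  pq = 1 ε-transition
  (pq)? = 4 ε-transitions
  (pq)?p = 5 ε-transitions
  r | q | (pq)?p = 11 ε-transitions

11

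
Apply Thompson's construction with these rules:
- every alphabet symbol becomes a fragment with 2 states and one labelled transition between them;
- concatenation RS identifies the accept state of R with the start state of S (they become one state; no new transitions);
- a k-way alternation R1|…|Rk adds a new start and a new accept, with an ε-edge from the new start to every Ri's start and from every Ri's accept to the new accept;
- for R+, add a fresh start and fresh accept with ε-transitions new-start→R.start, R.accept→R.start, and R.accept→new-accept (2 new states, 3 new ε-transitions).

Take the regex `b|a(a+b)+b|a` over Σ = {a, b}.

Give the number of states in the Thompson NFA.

15

Per subexpression:
Each of the 6 symbol leaves contributes a 2-state fragment.
  a+ : 4 states
  a+b : 5 states
  (a+b)+ : 7 states
  a(a+b)+b : 9 states
  b|a(a+b)+b|a : 15 states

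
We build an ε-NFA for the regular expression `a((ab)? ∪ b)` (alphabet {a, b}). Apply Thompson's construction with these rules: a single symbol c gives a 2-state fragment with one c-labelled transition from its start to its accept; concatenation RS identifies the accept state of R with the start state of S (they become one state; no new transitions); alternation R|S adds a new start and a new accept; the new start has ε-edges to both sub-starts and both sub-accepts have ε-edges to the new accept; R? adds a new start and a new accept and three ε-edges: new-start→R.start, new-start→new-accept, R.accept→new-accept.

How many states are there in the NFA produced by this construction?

Building bottom-up:
Each of the 4 symbol leaves contributes a 2-state fragment.
  ab : 3 states
  (ab)? : 5 states
  (ab)? ∪ b : 9 states
  a((ab)? ∪ b) : 10 states

10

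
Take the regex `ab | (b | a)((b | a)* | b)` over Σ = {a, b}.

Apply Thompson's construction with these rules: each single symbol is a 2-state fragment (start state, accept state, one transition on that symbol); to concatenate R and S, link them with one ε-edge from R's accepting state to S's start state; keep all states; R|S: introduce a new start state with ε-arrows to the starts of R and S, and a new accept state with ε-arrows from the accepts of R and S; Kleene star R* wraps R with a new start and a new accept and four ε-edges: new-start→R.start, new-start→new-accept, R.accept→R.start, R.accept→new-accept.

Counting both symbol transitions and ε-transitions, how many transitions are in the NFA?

29

Building bottom-up:
Each of the 7 symbol leaves contributes 1 transition (1 symbol, 0 ε).
  ab — 3 transitions (2 symbol, 1 ε)
  b | a — 6 transitions (2 symbol, 4 ε)
  b | a — 6 transitions (2 symbol, 4 ε)
  (b | a)* — 10 transitions (2 symbol, 8 ε)
  (b | a)* | b — 15 transitions (3 symbol, 12 ε)
  (b | a)((b | a)* | b) — 22 transitions (5 symbol, 17 ε)
  ab | (b | a)((b | a)* | b) — 29 transitions (7 symbol, 22 ε)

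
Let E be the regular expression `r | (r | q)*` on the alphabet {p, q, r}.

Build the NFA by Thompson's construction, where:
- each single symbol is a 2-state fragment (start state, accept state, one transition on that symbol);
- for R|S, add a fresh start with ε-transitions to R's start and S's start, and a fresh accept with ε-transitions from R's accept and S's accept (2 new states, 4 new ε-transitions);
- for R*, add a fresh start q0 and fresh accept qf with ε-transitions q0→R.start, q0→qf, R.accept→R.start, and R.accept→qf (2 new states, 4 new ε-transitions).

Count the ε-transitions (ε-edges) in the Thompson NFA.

Bottom-up over the parse tree:
Each of the 3 symbol leaves contributes 0 ε-transitions.
  r | q = 4 ε-transitions
  (r | q)* = 8 ε-transitions
  r | (r | q)* = 12 ε-transitions

12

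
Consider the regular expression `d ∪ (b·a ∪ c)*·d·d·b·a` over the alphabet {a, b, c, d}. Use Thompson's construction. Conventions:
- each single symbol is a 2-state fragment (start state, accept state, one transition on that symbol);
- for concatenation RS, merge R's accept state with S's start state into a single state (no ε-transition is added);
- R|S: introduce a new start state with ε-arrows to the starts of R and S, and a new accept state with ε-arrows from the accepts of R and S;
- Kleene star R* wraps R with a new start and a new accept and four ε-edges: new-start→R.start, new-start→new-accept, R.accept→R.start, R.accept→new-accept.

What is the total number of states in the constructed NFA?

Recursing over subexpressions:
Each of the 8 symbol leaves contributes a 2-state fragment.
  b·a = 3 states
  b·a ∪ c = 7 states
  (b·a ∪ c)* = 9 states
  (b·a ∪ c)*·d·d·b·a = 13 states
  d ∪ (b·a ∪ c)*·d·d·b·a = 17 states

17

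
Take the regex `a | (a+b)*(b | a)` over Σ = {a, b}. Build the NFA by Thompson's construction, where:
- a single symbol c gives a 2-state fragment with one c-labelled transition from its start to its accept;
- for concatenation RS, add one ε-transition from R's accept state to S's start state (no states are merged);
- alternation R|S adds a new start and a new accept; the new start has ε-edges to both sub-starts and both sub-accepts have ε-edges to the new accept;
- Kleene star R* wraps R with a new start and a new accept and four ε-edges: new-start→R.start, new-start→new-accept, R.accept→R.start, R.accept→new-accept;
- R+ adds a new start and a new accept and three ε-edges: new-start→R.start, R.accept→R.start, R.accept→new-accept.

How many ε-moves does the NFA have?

Bottom-up over the parse tree:
Each of the 5 symbol leaves contributes 0 ε-transitions.
  a+ → 3 ε-transitions
  a+b → 4 ε-transitions
  (a+b)* → 8 ε-transitions
  b | a → 4 ε-transitions
  (a+b)*(b | a) → 13 ε-transitions
  a | (a+b)*(b | a) → 17 ε-transitions

17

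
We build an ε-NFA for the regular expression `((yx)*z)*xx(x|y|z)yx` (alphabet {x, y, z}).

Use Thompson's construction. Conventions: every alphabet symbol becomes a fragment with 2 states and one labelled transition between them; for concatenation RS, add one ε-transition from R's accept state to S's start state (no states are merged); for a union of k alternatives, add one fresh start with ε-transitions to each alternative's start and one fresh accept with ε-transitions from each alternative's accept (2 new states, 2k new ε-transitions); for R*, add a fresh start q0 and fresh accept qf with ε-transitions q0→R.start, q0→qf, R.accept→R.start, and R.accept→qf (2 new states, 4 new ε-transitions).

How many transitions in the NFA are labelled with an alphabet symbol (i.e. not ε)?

By structural recursion:
Each of the 10 symbol leaves contributes exactly 1 symbol transition.
  yx → 2 symbol transitions
  (yx)* → 2 symbol transitions
  (yx)*z → 3 symbol transitions
  ((yx)*z)* → 3 symbol transitions
  x|y|z → 3 symbol transitions
  ((yx)*z)*xx(x|y|z)yx → 10 symbol transitions

10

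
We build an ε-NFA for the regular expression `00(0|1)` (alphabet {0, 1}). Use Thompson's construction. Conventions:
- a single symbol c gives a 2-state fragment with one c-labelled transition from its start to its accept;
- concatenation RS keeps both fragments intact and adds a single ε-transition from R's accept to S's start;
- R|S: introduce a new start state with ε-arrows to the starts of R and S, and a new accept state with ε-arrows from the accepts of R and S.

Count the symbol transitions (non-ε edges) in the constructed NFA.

By structural recursion:
Each of the 4 symbol leaves contributes exactly 1 symbol transition.
  0|1 = 2 symbol transitions
  00(0|1) = 4 symbol transitions

4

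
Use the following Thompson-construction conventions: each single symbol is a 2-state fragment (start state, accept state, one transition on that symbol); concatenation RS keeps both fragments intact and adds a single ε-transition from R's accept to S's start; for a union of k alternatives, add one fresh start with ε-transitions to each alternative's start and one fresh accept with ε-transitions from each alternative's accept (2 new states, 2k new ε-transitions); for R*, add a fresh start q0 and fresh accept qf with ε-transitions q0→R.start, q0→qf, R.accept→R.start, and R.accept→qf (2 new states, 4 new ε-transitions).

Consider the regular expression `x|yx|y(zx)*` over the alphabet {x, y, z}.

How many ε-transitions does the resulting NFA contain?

13

Bottom-up over the parse tree:
Each of the 6 symbol leaves contributes 0 ε-transitions.
  yx — 1 ε-transition
  zx — 1 ε-transition
  (zx)* — 5 ε-transitions
  y(zx)* — 6 ε-transitions
  x|yx|y(zx)* — 13 ε-transitions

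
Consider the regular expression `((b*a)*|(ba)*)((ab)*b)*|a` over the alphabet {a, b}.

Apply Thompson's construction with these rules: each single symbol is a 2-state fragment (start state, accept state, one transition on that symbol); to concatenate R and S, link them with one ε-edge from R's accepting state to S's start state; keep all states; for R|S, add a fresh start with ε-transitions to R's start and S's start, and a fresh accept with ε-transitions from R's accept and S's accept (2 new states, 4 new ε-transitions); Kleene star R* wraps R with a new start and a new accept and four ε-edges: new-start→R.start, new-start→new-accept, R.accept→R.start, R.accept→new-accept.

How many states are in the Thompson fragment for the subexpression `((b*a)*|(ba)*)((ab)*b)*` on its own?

26

Fragment for `((b*a)*|(ba)*)((ab)*b)*`:
Each of the 7 symbol leaves contributes a 2-state fragment.
  b* = 4 states
  b*a = 6 states
  (b*a)* = 8 states
  ba = 4 states
  (ba)* = 6 states
  (b*a)*|(ba)* = 16 states
  ab = 4 states
  (ab)* = 6 states
  (ab)*b = 8 states
  ((ab)*b)* = 10 states
  ((b*a)*|(ba)*)((ab)*b)* = 26 states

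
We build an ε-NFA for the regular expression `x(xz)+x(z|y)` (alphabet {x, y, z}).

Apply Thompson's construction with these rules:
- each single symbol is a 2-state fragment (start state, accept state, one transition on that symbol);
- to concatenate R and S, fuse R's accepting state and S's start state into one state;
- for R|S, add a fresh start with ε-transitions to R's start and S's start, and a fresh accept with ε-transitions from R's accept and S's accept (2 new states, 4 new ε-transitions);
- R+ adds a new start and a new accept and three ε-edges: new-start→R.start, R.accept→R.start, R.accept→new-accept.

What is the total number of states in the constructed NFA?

Building bottom-up:
Each of the 6 symbol leaves contributes a 2-state fragment.
  xz → 3 states
  (xz)+ → 5 states
  z|y → 6 states
  x(xz)+x(z|y) → 12 states

12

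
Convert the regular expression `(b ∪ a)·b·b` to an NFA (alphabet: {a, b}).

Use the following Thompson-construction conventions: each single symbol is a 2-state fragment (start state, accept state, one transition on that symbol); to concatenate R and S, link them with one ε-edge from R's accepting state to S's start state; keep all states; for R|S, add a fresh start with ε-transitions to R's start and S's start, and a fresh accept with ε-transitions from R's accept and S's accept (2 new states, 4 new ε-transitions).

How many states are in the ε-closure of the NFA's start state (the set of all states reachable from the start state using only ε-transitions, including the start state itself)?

3

Compute the ε-closure size of each fragment's start state recursively; a symbol fragment's start has no outgoing ε-edge, so its closure is just itself (size 1).
  b ∪ a — new start ε-reaches every alternative's start; none of them accept ε, so the new accept is not reached: |ε-closure| = 1 + 1 + 1 = 3
  (b ∪ a)·b·b — same as the first factor's closure: |ε-closure| = 3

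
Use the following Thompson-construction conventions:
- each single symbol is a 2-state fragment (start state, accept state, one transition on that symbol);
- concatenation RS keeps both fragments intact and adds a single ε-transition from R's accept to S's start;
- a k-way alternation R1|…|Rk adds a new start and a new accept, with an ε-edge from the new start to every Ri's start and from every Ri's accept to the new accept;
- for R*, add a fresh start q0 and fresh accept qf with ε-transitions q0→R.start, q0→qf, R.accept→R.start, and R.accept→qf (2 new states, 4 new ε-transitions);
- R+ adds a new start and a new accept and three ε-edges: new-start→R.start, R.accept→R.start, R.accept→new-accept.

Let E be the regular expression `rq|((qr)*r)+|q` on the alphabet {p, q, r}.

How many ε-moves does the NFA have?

16

By structural recursion:
Each of the 6 symbol leaves contributes 0 ε-transitions.
  rq = 1 ε-transition
  qr = 1 ε-transition
  (qr)* = 5 ε-transitions
  (qr)*r = 6 ε-transitions
  ((qr)*r)+ = 9 ε-transitions
  rq|((qr)*r)+|q = 16 ε-transitions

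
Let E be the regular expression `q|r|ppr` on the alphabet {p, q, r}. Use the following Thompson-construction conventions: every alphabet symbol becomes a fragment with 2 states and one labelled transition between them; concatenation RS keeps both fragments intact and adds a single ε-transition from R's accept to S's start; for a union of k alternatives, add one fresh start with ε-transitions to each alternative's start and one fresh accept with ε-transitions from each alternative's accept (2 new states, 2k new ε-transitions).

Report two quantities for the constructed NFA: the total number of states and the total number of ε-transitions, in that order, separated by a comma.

By structural recursion:
Each of the 5 symbol leaves contributes 2 states and 0 ε-transitions.
  ppr = 6 states, 2 ε-transitions
  q|r|ppr = 12 states, 8 ε-transitions

12, 8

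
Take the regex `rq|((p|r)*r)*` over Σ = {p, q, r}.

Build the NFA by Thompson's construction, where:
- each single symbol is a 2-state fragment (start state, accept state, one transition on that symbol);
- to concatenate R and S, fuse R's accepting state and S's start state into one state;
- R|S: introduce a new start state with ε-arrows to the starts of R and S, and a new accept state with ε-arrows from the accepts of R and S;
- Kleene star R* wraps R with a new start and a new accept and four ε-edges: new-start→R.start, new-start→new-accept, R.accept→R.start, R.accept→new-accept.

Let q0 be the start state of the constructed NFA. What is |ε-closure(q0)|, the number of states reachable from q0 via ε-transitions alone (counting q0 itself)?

10

Compute the ε-closure size of each fragment's start state recursively; a symbol fragment's start has no outgoing ε-edge, so its closure is just itself (size 1).
  rq → same as the first factor's closure: |closure| = 1
  p|r → |closure| = 1 + 1 + 1 = 3 (the new accept is not ε-reachable since no branch accepts ε)
  (p|r)* → new start has ε-edges to the inner start and to the new accept, so |closure| = 2 + 3 = 5
  (p|r)*r → |closure| = 5 + (1−1) = 5 (closure spills across the concat boundary because the left factor accepts ε)
  ((p|r)*r)* → the star's fresh start ε-reaches both the body's start and the fresh accept: |closure| = 2 + 5 = 7
  rq|((p|r)*r)* → |closure| = 1 (new start) + (1 + 7) + 1 (new accept, since some branch ε-reaches its own accept) = 10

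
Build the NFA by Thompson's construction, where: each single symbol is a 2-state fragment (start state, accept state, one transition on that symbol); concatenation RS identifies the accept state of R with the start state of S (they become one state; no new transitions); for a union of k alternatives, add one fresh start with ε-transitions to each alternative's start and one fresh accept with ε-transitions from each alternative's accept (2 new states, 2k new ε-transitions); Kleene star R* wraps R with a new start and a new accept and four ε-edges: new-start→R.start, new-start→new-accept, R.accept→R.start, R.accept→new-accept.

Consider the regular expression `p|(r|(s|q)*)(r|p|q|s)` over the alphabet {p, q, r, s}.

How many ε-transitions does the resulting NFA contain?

24

Bottom-up over the parse tree:
Each of the 8 symbol leaves contributes 0 ε-transitions.
  s|q — 4 ε-transitions
  (s|q)* — 8 ε-transitions
  r|(s|q)* — 12 ε-transitions
  r|p|q|s — 8 ε-transitions
  (r|(s|q)*)(r|p|q|s) — 20 ε-transitions
  p|(r|(s|q)*)(r|p|q|s) — 24 ε-transitions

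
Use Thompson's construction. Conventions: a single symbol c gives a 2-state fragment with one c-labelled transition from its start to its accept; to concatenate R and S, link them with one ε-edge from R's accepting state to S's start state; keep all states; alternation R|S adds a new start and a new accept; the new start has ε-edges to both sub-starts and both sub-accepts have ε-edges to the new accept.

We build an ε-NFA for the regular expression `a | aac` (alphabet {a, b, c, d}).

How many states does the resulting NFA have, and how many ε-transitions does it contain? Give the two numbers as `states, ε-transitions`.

Recursing over subexpressions:
Each of the 4 symbol leaves contributes 2 states and 0 ε-transitions.
  aac = 6 states, 2 ε-transitions
  a | aac = 10 states, 6 ε-transitions

10, 6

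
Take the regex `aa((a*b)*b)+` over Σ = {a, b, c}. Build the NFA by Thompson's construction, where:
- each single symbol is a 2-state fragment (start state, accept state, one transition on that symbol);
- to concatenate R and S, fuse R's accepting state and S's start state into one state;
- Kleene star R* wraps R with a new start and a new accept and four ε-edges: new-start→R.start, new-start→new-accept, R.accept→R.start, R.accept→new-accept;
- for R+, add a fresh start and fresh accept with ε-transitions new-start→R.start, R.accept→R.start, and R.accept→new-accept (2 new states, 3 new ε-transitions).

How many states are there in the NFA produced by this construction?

12

By structural recursion:
Each of the 5 symbol leaves contributes a 2-state fragment.
  a* — 4 states
  a*b — 5 states
  (a*b)* — 7 states
  (a*b)*b — 8 states
  ((a*b)*b)+ — 10 states
  aa((a*b)*b)+ — 12 states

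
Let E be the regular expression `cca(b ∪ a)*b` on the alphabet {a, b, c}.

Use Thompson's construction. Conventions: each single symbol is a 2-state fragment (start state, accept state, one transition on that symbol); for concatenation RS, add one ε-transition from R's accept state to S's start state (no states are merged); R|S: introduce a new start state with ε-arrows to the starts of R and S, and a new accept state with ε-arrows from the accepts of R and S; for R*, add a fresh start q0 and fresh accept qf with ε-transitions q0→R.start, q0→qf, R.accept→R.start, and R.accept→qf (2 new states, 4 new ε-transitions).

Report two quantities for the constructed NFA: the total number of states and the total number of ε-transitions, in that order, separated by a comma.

Bottom-up over the parse tree:
Each of the 6 symbol leaves contributes 2 states and 0 ε-transitions.
  b ∪ a = 6 states, 4 ε-transitions
  (b ∪ a)* = 8 states, 8 ε-transitions
  cca(b ∪ a)*b = 16 states, 12 ε-transitions

16, 12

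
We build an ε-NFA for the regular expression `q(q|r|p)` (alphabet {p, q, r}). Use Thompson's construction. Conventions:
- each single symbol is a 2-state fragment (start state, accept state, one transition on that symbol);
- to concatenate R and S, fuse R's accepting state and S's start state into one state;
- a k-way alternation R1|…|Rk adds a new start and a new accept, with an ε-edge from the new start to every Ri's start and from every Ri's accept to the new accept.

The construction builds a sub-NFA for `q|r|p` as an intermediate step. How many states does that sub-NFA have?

Fragment for `q|r|p`:
Each of the 3 symbol leaves contributes a 2-state fragment.
  q|r|p = 8 states

8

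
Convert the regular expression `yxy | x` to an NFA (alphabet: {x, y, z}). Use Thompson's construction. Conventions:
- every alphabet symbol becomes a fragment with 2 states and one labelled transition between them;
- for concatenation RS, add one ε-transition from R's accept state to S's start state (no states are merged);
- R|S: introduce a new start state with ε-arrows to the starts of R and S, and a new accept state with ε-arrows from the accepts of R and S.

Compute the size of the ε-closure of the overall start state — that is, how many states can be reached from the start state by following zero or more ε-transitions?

Compute the ε-closure size of each fragment's start state recursively; a symbol fragment's start has no outgoing ε-edge, so its closure is just itself (size 1).
  yxy — same as the first factor's closure: |closure| = 1
  yxy | x — new start ε-reaches every alternative's start; none of them accept ε, so the new accept is not reached: |closure| = 1 + 1 + 1 = 3

3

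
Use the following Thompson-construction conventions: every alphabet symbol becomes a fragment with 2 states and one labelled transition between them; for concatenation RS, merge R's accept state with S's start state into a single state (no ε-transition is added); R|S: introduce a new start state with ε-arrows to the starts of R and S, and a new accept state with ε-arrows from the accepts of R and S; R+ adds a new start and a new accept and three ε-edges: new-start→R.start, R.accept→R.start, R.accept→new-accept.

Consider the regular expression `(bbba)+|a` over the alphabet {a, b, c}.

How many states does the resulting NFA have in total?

Bottom-up over the parse tree:
Each of the 5 symbol leaves contributes a 2-state fragment.
  bbba : 5 states
  (bbba)+ : 7 states
  (bbba)+|a : 11 states

11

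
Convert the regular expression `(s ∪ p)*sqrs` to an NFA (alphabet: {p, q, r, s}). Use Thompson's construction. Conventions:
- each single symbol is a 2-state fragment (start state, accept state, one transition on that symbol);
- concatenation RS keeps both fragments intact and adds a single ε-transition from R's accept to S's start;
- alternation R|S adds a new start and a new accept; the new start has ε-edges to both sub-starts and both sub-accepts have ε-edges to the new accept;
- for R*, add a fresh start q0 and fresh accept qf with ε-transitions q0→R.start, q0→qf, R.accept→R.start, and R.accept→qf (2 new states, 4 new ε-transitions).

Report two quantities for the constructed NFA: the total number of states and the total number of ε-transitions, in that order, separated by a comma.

By structural recursion:
Each of the 6 symbol leaves contributes 2 states and 0 ε-transitions.
  s ∪ p — 6 states, 4 ε-transitions
  (s ∪ p)* — 8 states, 8 ε-transitions
  (s ∪ p)*sqrs — 16 states, 12 ε-transitions

16, 12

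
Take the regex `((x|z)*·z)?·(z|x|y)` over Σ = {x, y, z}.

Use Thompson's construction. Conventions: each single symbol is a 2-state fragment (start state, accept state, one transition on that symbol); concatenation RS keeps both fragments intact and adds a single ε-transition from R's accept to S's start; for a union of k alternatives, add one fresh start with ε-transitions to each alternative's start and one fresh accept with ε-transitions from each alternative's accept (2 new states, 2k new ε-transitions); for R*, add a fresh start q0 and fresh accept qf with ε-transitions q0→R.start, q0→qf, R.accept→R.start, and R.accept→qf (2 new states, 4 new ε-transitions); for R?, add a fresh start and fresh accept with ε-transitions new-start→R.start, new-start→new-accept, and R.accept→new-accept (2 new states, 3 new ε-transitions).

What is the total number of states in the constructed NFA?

20

Bottom-up over the parse tree:
Each of the 6 symbol leaves contributes a 2-state fragment.
  x|z — 6 states
  (x|z)* — 8 states
  (x|z)*·z — 10 states
  ((x|z)*·z)? — 12 states
  z|x|y — 8 states
  ((x|z)*·z)?·(z|x|y) — 20 states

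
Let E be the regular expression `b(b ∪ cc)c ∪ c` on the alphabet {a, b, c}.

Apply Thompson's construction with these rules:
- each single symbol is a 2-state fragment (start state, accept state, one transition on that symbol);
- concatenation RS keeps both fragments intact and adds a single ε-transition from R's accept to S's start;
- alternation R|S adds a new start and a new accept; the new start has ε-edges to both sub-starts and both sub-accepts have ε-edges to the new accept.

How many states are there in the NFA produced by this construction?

16

Per subexpression:
Each of the 6 symbol leaves contributes a 2-state fragment.
  cc : 4 states
  b ∪ cc : 8 states
  b(b ∪ cc)c : 12 states
  b(b ∪ cc)c ∪ c : 16 states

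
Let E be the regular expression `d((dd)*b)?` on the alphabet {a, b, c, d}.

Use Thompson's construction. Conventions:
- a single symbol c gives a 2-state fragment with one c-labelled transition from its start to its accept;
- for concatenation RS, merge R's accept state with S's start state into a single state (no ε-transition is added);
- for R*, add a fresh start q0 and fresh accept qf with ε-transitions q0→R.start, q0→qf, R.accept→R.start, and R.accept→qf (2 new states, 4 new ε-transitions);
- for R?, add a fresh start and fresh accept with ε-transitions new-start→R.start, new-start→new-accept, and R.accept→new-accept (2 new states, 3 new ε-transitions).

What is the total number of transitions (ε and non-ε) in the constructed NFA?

11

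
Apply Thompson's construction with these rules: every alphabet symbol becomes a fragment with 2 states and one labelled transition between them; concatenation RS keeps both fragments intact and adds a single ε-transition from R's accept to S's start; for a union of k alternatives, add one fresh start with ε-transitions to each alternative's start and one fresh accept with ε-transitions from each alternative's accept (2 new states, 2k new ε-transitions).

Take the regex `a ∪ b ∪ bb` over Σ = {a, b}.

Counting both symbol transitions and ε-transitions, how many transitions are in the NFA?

11

Bottom-up over the parse tree:
Each of the 4 symbol leaves contributes 1 transition (1 symbol, 0 ε).
  bb — 3 transitions (2 symbol, 1 ε)
  a ∪ b ∪ bb — 11 transitions (4 symbol, 7 ε)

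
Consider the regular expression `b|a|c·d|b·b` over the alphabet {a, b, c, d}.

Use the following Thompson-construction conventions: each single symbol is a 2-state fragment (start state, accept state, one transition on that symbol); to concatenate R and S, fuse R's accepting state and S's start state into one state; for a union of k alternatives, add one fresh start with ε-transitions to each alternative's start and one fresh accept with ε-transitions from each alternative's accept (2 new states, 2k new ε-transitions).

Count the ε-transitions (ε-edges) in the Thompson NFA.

8

Bottom-up over the parse tree:
Each of the 6 symbol leaves contributes 0 ε-transitions.
  c·d = 0 ε-transitions
  b·b = 0 ε-transitions
  b|a|c·d|b·b = 8 ε-transitions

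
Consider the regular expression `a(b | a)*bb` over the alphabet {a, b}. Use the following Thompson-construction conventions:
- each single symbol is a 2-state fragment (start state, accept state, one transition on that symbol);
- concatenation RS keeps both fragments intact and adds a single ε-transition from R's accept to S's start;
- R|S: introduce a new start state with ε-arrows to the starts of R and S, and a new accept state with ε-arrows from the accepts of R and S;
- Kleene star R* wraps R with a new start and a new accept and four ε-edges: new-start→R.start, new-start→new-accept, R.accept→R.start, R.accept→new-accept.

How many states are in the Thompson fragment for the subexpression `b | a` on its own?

Fragment for `b | a`:
Each of the 2 symbol leaves contributes a 2-state fragment.
  b | a : 6 states

6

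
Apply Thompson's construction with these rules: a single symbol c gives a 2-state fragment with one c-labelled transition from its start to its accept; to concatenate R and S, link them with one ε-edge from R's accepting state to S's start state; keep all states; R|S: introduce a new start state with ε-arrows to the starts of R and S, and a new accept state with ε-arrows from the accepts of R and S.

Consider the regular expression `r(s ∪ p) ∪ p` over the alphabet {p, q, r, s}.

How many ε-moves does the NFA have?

By structural recursion:
Each of the 4 symbol leaves contributes 0 ε-transitions.
  s ∪ p = 4 ε-transitions
  r(s ∪ p) = 5 ε-transitions
  r(s ∪ p) ∪ p = 9 ε-transitions

9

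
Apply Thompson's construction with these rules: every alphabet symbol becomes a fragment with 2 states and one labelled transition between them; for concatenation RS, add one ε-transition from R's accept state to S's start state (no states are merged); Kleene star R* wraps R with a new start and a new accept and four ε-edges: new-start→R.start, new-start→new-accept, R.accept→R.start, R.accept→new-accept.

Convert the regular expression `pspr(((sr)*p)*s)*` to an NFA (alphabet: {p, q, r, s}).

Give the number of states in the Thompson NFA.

22

By structural recursion:
Each of the 8 symbol leaves contributes a 2-state fragment.
  sr : 4 states
  (sr)* : 6 states
  (sr)*p : 8 states
  ((sr)*p)* : 10 states
  ((sr)*p)*s : 12 states
  (((sr)*p)*s)* : 14 states
  pspr(((sr)*p)*s)* : 22 states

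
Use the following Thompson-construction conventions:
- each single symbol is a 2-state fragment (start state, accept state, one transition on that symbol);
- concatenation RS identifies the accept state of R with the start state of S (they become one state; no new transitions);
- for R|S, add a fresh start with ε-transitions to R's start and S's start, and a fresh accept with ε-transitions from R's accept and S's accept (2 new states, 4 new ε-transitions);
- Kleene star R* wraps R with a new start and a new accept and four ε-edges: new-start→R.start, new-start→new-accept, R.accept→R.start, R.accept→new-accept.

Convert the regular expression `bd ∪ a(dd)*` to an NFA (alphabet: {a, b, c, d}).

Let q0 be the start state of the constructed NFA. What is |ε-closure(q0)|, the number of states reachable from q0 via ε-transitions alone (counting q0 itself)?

Compute the ε-closure size of each fragment's start state recursively; a symbol fragment's start has no outgoing ε-edge, so its closure is just itself (size 1).
  bd — |ε-closure| equals the left operand's closure size = 1 (its accept is not ε-reachable, so the closure stops there)
  dd — same as the first factor's closure: |ε-closure| = 1
  (dd)* — the star's fresh start ε-reaches both the body's start and the fresh accept: |ε-closure| = 2 + 1 = 3
  a(dd)* — same as the first factor's closure: |ε-closure| = 1
  bd ∪ a(dd)* — new start ε-reaches every alternative's start; none of them accept ε, so the new accept is not reached: |ε-closure| = 1 + 1 + 1 = 3

3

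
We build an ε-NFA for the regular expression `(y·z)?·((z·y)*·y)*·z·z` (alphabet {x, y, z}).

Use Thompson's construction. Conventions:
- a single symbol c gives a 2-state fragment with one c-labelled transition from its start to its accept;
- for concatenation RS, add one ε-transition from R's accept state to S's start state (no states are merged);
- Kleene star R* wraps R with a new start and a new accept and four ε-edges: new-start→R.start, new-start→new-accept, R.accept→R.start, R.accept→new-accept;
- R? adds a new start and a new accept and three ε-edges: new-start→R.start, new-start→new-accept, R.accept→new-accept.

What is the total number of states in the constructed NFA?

By structural recursion:
Each of the 7 symbol leaves contributes a 2-state fragment.
  y·z → 4 states
  (y·z)? → 6 states
  z·y → 4 states
  (z·y)* → 6 states
  (z·y)*·y → 8 states
  ((z·y)*·y)* → 10 states
  (y·z)?·((z·y)*·y)*·z·z → 20 states

20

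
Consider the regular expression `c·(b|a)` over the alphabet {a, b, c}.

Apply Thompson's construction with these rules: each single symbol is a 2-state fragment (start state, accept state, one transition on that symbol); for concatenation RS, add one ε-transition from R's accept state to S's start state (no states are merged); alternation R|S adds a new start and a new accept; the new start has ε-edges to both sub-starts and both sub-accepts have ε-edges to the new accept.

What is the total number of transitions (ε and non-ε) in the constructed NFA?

8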